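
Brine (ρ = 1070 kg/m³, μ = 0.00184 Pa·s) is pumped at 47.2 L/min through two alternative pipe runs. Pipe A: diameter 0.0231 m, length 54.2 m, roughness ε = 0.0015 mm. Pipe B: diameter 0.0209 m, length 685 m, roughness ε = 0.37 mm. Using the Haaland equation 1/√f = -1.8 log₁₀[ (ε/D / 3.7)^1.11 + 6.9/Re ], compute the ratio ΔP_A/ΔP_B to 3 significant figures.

ΔP_A/ΔP_B ≈ 0.0244

Pipe A: V = Q/A = 0.0007867/0.0004191 = 1.877 m/s; Re = 2.521e+04; ε/D = 6.49e-05; Haaland → f = 0.02443; ΔP_A = f(L/D)(ρV²/2) = 1.08e+05 Pa.
Pipe B: V = Q/A = 0.0007867/0.0003431 = 2.293 m/s; Re = 2.787e+04; ε/D = 0.0177; Haaland → f = 0.04796; ΔP_B = f(L/D)(ρV²/2) = 4.422e+06 Pa.
ΔP_A/ΔP_B = 1.08e+05/4.422e+06 = 0.0244.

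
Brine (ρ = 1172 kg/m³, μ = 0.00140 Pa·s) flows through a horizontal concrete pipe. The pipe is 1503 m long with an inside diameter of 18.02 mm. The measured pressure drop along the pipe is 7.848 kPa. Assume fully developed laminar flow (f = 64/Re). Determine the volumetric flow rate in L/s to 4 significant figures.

Q ≈ 0.009652 L/s

For laminar flow, f = 64/Re with Re = ρVD/μ, so Darcy-Weisbach reduces to ΔP = 32μLV/D². Solving for V: V = ΔP·D²/(32μL) = 7848·(0.01802)²/(32·0.0014·1503) = 0.03785 m/s.
Check: Re = ρVD/μ = 1172·0.03785·0.01802/0.0014 = 570.9 < 2300, so the laminar assumption holds.
Q = V·A = 0.03785·(π/4·0.01802²) = 9.652e-06 m³/s = 0.009652 L/s.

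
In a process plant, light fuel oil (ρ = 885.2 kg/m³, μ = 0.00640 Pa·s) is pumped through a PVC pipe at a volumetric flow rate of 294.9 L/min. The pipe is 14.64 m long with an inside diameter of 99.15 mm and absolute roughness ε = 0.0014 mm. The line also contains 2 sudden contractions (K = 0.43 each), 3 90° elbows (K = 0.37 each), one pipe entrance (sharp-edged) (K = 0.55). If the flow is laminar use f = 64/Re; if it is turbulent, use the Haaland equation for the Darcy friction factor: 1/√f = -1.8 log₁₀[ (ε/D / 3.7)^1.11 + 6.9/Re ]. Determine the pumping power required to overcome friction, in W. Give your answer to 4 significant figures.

Q = 294.9 L/min = 294.9/60000 = 0.004915 m³/s.
Cross-sectional area A = πD²/4 = π(0.09915)²/4 = 0.007721 m²; mean velocity V = Q/A = 0.004915/0.007721 = 0.6366 m/s.
Reynolds number Re = ρVD/μ = 885.2 · 0.6366 · 0.09915 / 0.0064 = 8730.
Re > 4000 → turbulent. Relative roughness ε/D = 1.4e-06/0.09915 = 1.41e-05. Haaland: 1/√f = -1.8 log₁₀[(1.41e-05/3.7)^1.11 + 6.9/8730] = -1.8 log₁₀[9.67e-07 + 0.00079] = 5.583, so f = 0.03208.
Total minor-loss coefficient ΣK = 2·0.43 + 3·0.37 + 1·0.55 = 2.52.
ΔP = [f·L/D + ΣK]·(ρV²/2) = [0.03208·14.64/0.09915 + 2.52]·(885.2·0.6366²/2) = [4.737 + 2.52]·179.4 = 1302 Pa.
Pumping power P = QΔP = 0.004915·1302 = 6.3974 W = 6.397 W.

P ≈ 6.397 W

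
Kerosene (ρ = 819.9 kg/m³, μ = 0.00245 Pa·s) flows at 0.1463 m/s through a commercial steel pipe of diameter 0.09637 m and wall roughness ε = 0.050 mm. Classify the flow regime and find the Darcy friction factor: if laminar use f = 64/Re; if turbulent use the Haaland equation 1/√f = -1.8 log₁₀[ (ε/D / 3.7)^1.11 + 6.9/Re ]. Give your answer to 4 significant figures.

Re = ρVD/μ = 819.9·0.1463·0.09637/0.00245 = 4718.
Re > 4000 → turbulent. ε/D = 5e-05/0.09637 = 0.000519; Haaland: 1/√f = -1.8 log₁₀[5.28e-05 + 0.00146] = 5.075, so f = 0.03882.

f ≈ 0.03882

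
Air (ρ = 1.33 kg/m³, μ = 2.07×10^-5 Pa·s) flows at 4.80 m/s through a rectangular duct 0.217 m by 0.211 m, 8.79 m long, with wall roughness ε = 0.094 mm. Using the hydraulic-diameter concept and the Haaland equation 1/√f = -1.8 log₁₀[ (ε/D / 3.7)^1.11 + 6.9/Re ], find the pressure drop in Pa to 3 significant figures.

ΔP ≈ 13.3 Pa

Hydraulic diameter D_h = 4A/P = 4·(0.217·0.211)/(2·(0.217+0.211)) = 0.1831/0.856 = 0.214 m.
Re = ρVD_h/μ = 1.33·4.8·0.214/2.07e-05 = 6.599e+04.
ε/D_h = 9.4e-05/0.214 = 0.000439; Haaland gives 1/√f = -1.8 log₁₀[4.39e-05+0.000105] = 6.891, so f = 0.02106.
ΔP = f(L/D_h)(ρV²/2) = 0.02106·8.79/0.214·15.32 = 13.26 Pa.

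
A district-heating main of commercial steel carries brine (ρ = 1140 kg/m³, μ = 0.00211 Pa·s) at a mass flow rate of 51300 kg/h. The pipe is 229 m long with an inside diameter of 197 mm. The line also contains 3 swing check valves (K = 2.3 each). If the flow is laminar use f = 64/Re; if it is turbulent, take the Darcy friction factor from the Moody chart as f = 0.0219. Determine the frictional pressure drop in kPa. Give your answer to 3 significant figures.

ΔP ≈ 3.10 kPa

ṁ = 51300 kg/h = 51300/3600 = 14.25 kg/s.
A = πD²/4 = π(0.197)²/4 = 0.03048 m²; mean velocity V = ṁ/(ρA) = 14.25/(1140 · 0.03048) = 0.4101 m/s.
Reynolds number Re = ρVD/μ = 1140 · 0.4101 · 0.197 / 0.00211 = 4.365e+04.
Re > 4000 → turbulent; use the Moody-chart value f = 0.0219.
Total minor-loss coefficient ΣK = 3·2.3 = 6.9.
ΔP = [f·L/D + ΣK]·(ρV²/2) = [0.0219·229/0.197 + 6.9]·(1140·0.4101²/2) = [25.46 + 6.9]·95.86 = 3102 Pa.
ΔP = 3102 Pa = 3.10 kPa.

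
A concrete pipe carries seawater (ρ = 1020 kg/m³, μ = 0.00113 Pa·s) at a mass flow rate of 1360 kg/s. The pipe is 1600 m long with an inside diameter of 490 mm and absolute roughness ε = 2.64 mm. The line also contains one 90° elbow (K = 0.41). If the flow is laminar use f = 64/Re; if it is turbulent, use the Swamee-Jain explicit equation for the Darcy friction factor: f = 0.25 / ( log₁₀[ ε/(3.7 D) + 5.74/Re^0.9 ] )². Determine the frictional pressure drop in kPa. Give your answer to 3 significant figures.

A = πD²/4 = π(0.49)²/4 = 0.1886 m²; mean velocity V = ṁ/(ρA) = 1360/(1020 · 0.1886) = 7.071 m/s.
Reynolds number Re = ρVD/μ = 1020 · 7.071 · 0.49 / 0.00113 = 3.127e+06.
Re > 4000 → turbulent. Relative roughness ε/D = 0.00264/0.49 = 0.00539. Swamee-Jain: f = 0.25/(log₁₀[0.00539/3.7 + 5.74/3.127e+06^0.9])² = 0.25/(log₁₀[0.00146 + 8.19e-06])² = 0.25/(-2.834)² = 0.03112.
Total minor-loss coefficient ΣK = 1·0.41 = 0.41.
ΔP = [f·L/D + ΣK]·(ρV²/2) = [0.03112·1600/0.49 + 0.41]·(1020·7.071²/2) = [101.6 + 0.41]·2.55e+04 = 2.601e+06 Pa.
ΔP = 2.601e+06 Pa = 2600 kPa.

ΔP ≈ 2600 kPa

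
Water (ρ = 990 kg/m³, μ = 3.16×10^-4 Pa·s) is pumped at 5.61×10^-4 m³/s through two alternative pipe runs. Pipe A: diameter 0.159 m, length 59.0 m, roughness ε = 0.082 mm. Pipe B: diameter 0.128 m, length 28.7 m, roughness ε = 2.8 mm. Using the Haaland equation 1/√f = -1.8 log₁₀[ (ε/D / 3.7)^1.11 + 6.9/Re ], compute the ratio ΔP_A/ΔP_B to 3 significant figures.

ΔP_A/ΔP_B ≈ 0.383

Pipe A: V = Q/A = 0.000561/0.01986 = 0.02825 m/s; Re = 1.407e+04; ε/D = 0.000516; Haaland → f = 0.02895; ΔP_A = f(L/D)(ρV²/2) = 4.244 Pa.
Pipe B: V = Q/A = 0.000561/0.01287 = 0.0436 m/s; Re = 1.748e+04; ε/D = 0.0219; Haaland → f = 0.05248; ΔP_B = f(L/D)(ρV²/2) = 11.07 Pa.
ΔP_A/ΔP_B = 4.244/11.07 = 0.383.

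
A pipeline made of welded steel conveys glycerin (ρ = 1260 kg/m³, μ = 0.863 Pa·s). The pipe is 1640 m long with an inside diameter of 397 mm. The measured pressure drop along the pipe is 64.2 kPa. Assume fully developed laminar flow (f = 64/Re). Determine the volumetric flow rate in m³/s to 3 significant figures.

Q ≈ 0.0277 m³/s

For laminar flow, f = 64/Re with Re = ρVD/μ, so Darcy-Weisbach reduces to ΔP = 32μLV/D². Solving for V: V = ΔP·D²/(32μL) = 6.42e+04·(0.397)²/(32·0.863·1640) = 0.2234 m/s.
Check: Re = ρVD/μ = 1260·0.2234·0.397/0.863 = 129.5 < 2300, so the laminar assumption holds.
Q = V·A = 0.2234·(π/4·0.397²) = 0.02766 m³/s = 0.0277 m³/s.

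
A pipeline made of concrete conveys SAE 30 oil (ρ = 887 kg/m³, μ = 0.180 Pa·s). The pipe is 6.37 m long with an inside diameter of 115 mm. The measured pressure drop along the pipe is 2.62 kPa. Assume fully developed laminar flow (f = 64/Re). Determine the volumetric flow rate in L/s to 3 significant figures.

For laminar flow, f = 64/Re with Re = ρVD/μ, so Darcy-Weisbach reduces to ΔP = 32μLV/D². Solving for V: V = ΔP·D²/(32μL) = 2620·(0.115)²/(32·0.18·6.37) = 0.9444 m/s.
Check: Re = ρVD/μ = 887·0.9444·0.115/0.18 = 535.2 < 2300, so the laminar assumption holds.
Q = V·A = 0.9444·(π/4·0.115²) = 0.009809 m³/s = 9.81 L/s.

Q ≈ 9.81 L/s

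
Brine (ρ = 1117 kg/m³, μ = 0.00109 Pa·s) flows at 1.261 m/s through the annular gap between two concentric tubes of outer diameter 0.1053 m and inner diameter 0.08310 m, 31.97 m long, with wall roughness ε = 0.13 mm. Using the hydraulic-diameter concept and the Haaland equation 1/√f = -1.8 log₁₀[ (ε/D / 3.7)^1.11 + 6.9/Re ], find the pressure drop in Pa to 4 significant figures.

Hydraulic diameter D_h = 4A/P = D_o - D_i = 0.1053 - 0.0831 = 0.0222 m.
Re = ρVD_h/μ = 1117·1.261·0.0222/0.00109 = 2.869e+04.
ε/D_h = 0.00013/0.0222 = 0.00586; Haaland gives 1/√f = -1.8 log₁₀[0.000779+0.000241] = 5.385, so f = 0.03448.
ΔP = f(L/D_h)(ρV²/2) = 0.03448·31.97/0.0222·888.1 = 4.41e+04 Pa.

ΔP ≈ 44100 Pa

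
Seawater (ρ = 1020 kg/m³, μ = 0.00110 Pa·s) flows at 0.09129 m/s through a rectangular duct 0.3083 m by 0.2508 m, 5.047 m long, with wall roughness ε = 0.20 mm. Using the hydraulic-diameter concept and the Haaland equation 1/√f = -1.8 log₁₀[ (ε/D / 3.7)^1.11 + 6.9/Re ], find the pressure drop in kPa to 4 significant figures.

ΔP ≈ 0.002034 kPa

Hydraulic diameter D_h = 4A/P = 4·(0.3083·0.2508)/(2·(0.3083+0.2508)) = 0.3093/1.118 = 0.2766 m.
Re = ρVD_h/μ = 1020·0.09129·0.2766/0.0011 = 2.341e+04.
ε/D_h = 0.0002/0.2766 = 0.000723; Haaland gives 1/√f = -1.8 log₁₀[7.64e-05+0.000295] = 6.175, so f = 0.02623.
ΔP = f(L/D_h)(ρV²/2) = 0.02623·5.047/0.2766·4.25 = 2.034 Pa.
ΔP = 0.002034 kPa.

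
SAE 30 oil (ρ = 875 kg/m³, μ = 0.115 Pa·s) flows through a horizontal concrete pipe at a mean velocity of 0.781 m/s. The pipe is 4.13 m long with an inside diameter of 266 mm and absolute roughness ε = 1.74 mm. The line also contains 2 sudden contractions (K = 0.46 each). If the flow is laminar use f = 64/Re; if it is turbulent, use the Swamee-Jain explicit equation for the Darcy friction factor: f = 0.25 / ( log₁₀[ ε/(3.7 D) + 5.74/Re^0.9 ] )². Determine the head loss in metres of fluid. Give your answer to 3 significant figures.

h_f ≈ 0.0481 m

Reynolds number Re = ρVD/μ = 875 · 0.781 · 0.266 / 0.115 = 1581.
Re < 2300 → laminar flow, so f = 64/Re = 64/1581 = 0.04049 (the turbulent correlation is not needed).
Total minor-loss coefficient ΣK = 2·0.46 = 0.92.
ΔP = [f·L/D + ΣK]·(ρV²/2) = [0.04049·4.13/0.266 + 0.92]·(875·0.781²/2) = [0.6286 + 0.92]·266.9 = 413.3 Pa.
Head loss h_f = ΔP/(ρg) = 413.3/(875·9.81) = 0.0481 m.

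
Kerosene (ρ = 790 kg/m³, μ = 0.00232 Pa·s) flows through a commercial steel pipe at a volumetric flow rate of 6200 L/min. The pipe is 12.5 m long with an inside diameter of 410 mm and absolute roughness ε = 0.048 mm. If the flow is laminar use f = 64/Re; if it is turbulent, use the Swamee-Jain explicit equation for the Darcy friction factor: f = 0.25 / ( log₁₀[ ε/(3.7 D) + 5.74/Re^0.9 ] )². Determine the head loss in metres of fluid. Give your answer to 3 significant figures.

h_f ≈ 0.0174 m

Q = 6200 L/min = 6200/60000 = 0.1033 m³/s.
Cross-sectional area A = πD²/4 = π(0.41)²/4 = 0.132 m²; mean velocity V = Q/A = 0.1033/0.132 = 0.7827 m/s.
Reynolds number Re = ρVD/μ = 790 · 0.7827 · 0.41 / 0.00232 = 1.093e+05.
Re > 4000 → turbulent. Relative roughness ε/D = 4.8e-05/0.41 = 0.000117. Swamee-Jain: f = 0.25/(log₁₀[0.000117/3.7 + 5.74/1.093e+05^0.9])² = 0.25/(log₁₀[3.16e-05 + 0.000168])² = 0.25/(-3.701)² = 0.01826.
Darcy-Weisbach: ΔP = f(L/D)(ρV²/2) = 0.01826·(12.5/0.41)·(790·0.7827²/2) = 0.01826·30.49·242 = 134.7 Pa.
Head loss h_f = ΔP/(ρg) = 134.7/(790·9.81) = 0.0174 m.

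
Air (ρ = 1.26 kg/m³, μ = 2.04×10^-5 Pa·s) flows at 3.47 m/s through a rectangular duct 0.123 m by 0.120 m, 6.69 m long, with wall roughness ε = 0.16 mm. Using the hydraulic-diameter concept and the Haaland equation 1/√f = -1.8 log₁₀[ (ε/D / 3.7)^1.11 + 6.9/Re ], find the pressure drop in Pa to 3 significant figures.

ΔP ≈ 11.3 Pa

Hydraulic diameter D_h = 4A/P = 4·(0.123·0.12)/(2·(0.123+0.12)) = 0.05904/0.486 = 0.1215 m.
Re = ρVD_h/μ = 1.26·3.47·0.1215/2.04e-05 = 2.604e+04.
ε/D_h = 0.00016/0.1215 = 0.00132; Haaland gives 1/√f = -1.8 log₁₀[0.000149+0.000265] = 6.09, so f = 0.02696.
ΔP = f(L/D_h)(ρV²/2) = 0.02696·6.69/0.1215·7.586 = 11.26 Pa.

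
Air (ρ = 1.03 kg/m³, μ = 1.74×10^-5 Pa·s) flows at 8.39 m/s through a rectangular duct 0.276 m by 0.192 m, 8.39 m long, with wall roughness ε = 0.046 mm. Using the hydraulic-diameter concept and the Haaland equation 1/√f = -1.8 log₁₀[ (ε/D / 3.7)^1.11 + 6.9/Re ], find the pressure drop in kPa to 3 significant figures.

ΔP ≈ 0.0247 kPa

Hydraulic diameter D_h = 4A/P = 4·(0.276·0.192)/(2·(0.276+0.192)) = 0.212/0.936 = 0.2265 m.
Re = ρVD_h/μ = 1.03·8.39·0.2265/1.74e-05 = 1.125e+05.
ε/D_h = 4.6e-05/0.2265 = 0.000203; Haaland gives 1/√f = -1.8 log₁₀[1.87e-05+6.13e-05] = 7.374, so f = 0.01839.
ΔP = f(L/D_h)(ρV²/2) = 0.01839·8.39/0.2265·36.25 = 24.7 Pa.
ΔP = 0.0247 kPa.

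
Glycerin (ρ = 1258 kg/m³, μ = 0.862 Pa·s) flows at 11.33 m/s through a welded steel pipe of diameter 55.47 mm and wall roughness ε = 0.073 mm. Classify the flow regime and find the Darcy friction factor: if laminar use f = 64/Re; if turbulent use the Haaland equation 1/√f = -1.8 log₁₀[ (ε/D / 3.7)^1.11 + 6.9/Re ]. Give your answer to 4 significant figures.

Re = ρVD/μ = 1258·11.33·0.05547/0.862 = 917.2.
Re < 2300 → laminar, so f = 64/Re = 0.06978 (roughness is irrelevant in laminar flow).

f ≈ 0.06978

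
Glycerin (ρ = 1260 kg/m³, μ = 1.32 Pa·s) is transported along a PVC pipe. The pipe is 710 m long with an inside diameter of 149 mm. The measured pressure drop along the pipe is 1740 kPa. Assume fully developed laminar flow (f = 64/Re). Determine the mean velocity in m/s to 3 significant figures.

For laminar flow, f = 64/Re with Re = ρVD/μ, so Darcy-Weisbach reduces to ΔP = 32μLV/D². Solving for V: V = ΔP·D²/(32μL) = 1.74e+06·(0.149)²/(32·1.32·710) = 1.288 m/s.
Check: Re = ρVD/μ = 1260·1.288·0.149/1.32 = 183.2 < 2300, so the laminar assumption holds.

V ≈ 1.29 m/s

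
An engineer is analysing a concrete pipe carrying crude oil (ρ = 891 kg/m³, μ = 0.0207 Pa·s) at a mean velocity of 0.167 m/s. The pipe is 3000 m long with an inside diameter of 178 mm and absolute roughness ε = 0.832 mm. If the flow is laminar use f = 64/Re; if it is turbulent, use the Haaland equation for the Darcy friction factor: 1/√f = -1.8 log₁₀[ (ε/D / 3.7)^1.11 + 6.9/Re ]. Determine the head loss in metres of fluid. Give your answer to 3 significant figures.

h_f ≈ 1.20 m

Reynolds number Re = ρVD/μ = 891 · 0.167 · 0.178 / 0.0207 = 1280.
Re < 2300 → laminar flow, so f = 64/Re = 64/1280 = 0.05002 (the turbulent correlation is not needed).
Darcy-Weisbach: ΔP = f(L/D)(ρV²/2) = 0.05002·(3000/0.178)·(891·0.167²/2) = 0.05002·1.685e+04·12.42 = 1.047e+04 Pa.
Head loss h_f = ΔP/(ρg) = 1.047e+04/(891·9.81) = 1.20 m.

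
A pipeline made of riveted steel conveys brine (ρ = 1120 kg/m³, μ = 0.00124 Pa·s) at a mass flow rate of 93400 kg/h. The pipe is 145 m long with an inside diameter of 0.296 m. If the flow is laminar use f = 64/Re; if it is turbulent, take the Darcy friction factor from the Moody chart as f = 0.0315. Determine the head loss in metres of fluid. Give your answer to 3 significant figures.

ṁ = 93400 kg/h = 93400/3600 = 25.94 kg/s.
A = πD²/4 = π(0.296)²/4 = 0.06881 m²; mean velocity V = ṁ/(ρA) = 25.94/(1120 · 0.06881) = 0.3366 m/s.
Reynolds number Re = ρVD/μ = 1120 · 0.3366 · 0.296 / 0.00124 = 9e+04.
Re > 4000 → turbulent; use the Moody-chart value f = 0.0315.
Darcy-Weisbach: ΔP = f(L/D)(ρV²/2) = 0.0315·(145/0.296)·(1120·0.3366²/2) = 0.0315·489.9·63.46 = 979.2 Pa.
Head loss h_f = ΔP/(ρg) = 979.2/(1120·9.81) = 0.0891 m.

h_f ≈ 0.0891 m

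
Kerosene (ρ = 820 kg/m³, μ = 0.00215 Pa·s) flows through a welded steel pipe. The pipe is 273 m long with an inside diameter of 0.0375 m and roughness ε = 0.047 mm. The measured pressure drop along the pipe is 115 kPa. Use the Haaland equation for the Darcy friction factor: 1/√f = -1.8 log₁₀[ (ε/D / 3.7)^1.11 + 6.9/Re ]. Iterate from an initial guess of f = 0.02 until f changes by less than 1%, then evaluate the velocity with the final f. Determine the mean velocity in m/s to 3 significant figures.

Rearranging Darcy-Weisbach: V = √(2·ΔP·D/(f·L·ρ)). With ε/D = 4.7e-05/0.0375 = 0.00125, iterate starting from f = 0.02:
  f = 0.02 → V = √(2·1.15e+05·0.0375/(0.02·273·820)) = 1.388 m/s; Re = ρVD/μ = 1.985e+04; f → 0.02815
  f = 0.02815 → V = 1.17 m/s; Re = 1.673e+04; f → 0.02909
  f = 0.02909 → V = 1.151 m/s; Re = 1.646e+04; f → 0.02919
Converged (Δf/f < 1%). With the final f = 0.02919: V = √(2·1.15e+05·0.0375/(0.02919·273·820)) = 1.149 m/s.

V ≈ 1.15 m/s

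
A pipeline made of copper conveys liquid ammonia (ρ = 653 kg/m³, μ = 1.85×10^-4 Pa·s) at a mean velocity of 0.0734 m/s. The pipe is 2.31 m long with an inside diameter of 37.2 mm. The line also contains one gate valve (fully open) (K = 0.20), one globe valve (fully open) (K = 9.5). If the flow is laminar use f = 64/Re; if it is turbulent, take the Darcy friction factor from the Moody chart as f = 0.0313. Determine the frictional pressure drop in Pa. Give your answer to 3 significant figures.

Reynolds number Re = ρVD/μ = 653 · 0.0734 · 0.0372 / 0.000185 = 9638.
Re > 4000 → turbulent; use the Moody-chart value f = 0.0313.
Total minor-loss coefficient ΣK = 1·0.2 + 1·9.5 = 9.7.
ΔP = [f·L/D + ΣK]·(ρV²/2) = [0.0313·2.31/0.0372 + 9.7]·(653·0.0734²/2) = [1.944 + 9.7]·1.759 = 20.48 Pa.

ΔP ≈ 20.5 Pa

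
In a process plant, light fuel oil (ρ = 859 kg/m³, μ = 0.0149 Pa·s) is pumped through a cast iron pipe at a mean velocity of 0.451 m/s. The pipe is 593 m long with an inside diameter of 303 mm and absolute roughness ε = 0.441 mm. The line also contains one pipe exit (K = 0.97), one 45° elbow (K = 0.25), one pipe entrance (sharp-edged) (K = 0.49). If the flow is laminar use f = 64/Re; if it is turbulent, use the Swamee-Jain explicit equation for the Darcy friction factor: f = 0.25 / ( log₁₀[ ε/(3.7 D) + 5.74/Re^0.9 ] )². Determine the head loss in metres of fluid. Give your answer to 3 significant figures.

h_f ≈ 0.734 m

Reynolds number Re = ρVD/μ = 859 · 0.451 · 0.303 / 0.0149 = 7878.
Re > 4000 → turbulent. Relative roughness ε/D = 0.000441/0.303 = 0.00146. Swamee-Jain: f = 0.25/(log₁₀[0.00146/3.7 + 5.74/7878^0.9])² = 0.25/(log₁₀[0.000393 + 0.00179])² = 0.25/(-2.661)² = 0.03529.
Total minor-loss coefficient ΣK = 1·0.97 + 1·0.25 + 1·0.49 = 1.71.
ΔP = [f·L/D + ΣK]·(ρV²/2) = [0.03529·593/0.303 + 1.71]·(859·0.451²/2) = [69.07 + 1.71]·87.36 = 6184 Pa.
Head loss h_f = ΔP/(ρg) = 6184/(859·9.81) = 0.734 m.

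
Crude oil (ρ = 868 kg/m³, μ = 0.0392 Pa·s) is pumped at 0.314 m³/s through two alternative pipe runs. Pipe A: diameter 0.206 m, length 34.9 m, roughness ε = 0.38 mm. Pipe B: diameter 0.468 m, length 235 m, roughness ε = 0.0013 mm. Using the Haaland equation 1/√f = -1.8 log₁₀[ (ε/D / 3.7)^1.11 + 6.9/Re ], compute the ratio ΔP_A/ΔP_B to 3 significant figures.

ΔP_A/ΔP_B ≈ 9.06

Pipe A: V = Q/A = 0.314/0.03333 = 9.421 m/s; Re = 4.297e+04; ε/D = 0.00184; Haaland → f = 0.02632; ΔP_A = f(L/D)(ρV²/2) = 1.718e+05 Pa.
Pipe B: V = Q/A = 0.314/0.172 = 1.825 m/s; Re = 1.892e+04; ε/D = 2.78e-06; Haaland → f = 0.02612; ΔP_B = f(L/D)(ρV²/2) = 1.896e+04 Pa.
ΔP_A/ΔP_B = 1.718e+05/1.896e+04 = 9.06.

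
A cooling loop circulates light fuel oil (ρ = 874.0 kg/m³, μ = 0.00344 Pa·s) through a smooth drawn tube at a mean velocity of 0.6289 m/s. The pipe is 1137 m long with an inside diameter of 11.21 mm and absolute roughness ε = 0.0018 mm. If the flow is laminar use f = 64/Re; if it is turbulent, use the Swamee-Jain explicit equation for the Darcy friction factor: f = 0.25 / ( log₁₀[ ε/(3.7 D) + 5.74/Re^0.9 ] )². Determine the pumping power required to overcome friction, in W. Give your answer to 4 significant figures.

P ≈ 38.88 W

Reynolds number Re = ρVD/μ = 874 · 0.6289 · 0.01121 / 0.00344 = 1791.
Re < 2300 → laminar flow, so f = 64/Re = 64/1791 = 0.03573 (the turbulent correlation is not needed).
Darcy-Weisbach: ΔP = f(L/D)(ρV²/2) = 0.03573·(1137/0.01121)·(874·0.6289²/2) = 0.03573·1.014e+05·172.8 = 6.264e+05 Pa.
Q = V·A = 0.6289·9.87e-05 = 6.207e-05 m³/s.
Pumping power P = QΔP = 6.207e-05·6.264e+05 = 38.880 W = 38.88 W.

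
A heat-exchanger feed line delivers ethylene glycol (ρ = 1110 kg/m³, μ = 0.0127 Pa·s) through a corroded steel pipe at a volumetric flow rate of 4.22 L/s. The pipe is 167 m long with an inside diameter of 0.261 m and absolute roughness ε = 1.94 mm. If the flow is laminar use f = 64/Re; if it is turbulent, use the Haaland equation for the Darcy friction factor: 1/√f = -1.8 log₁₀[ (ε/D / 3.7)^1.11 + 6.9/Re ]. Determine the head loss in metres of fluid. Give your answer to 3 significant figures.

Q = 4.22 L/s = 4.22/1000 = 0.00422 m³/s.
Cross-sectional area A = πD²/4 = π(0.261)²/4 = 0.0535 m²; mean velocity V = Q/A = 0.00422/0.0535 = 0.07888 m/s.
Reynolds number Re = ρVD/μ = 1110 · 0.07888 · 0.261 / 0.0127 = 1799.
Re < 2300 → laminar flow, so f = 64/Re = 64/1799 = 0.03557 (the turbulent correlation is not needed).
Darcy-Weisbach: ΔP = f(L/D)(ρV²/2) = 0.03557·(167/0.261)·(1110·0.07888²/2) = 0.03557·639.8·3.453 = 78.58 Pa.
Head loss h_f = ΔP/(ρg) = 78.58/(1110·9.81) = 0.00722 m.

h_f ≈ 0.00722 m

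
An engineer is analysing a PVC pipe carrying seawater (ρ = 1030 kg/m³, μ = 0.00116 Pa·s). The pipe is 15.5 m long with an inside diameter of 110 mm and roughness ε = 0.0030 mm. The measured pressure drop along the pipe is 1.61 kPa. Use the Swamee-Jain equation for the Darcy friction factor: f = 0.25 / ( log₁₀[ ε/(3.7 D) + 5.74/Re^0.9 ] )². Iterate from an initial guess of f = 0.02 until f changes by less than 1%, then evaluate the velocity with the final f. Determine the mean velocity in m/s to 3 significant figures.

Rearranging Darcy-Weisbach: V = √(2·ΔP·D/(f·L·ρ)). With ε/D = 3e-06/0.11 = 2.73e-05, iterate starting from f = 0.02:
  f = 0.02 → V = √(2·1610·0.11/(0.02·15.5·1030)) = 1.053 m/s; Re = ρVD/μ = 1.029e+05; f → 0.01793
  f = 0.01793 → V = 1.112 m/s; Re = 1.087e+05; f → 0.01773
  f = 0.01773 → V = 1.119 m/s; Re = 1.093e+05; f → 0.01771
Converged (Δf/f < 1%). With the final f = 0.01771: V = √(2·1610·0.11/(0.01771·15.5·1030)) = 1.119 m/s.

V ≈ 1.12 m/s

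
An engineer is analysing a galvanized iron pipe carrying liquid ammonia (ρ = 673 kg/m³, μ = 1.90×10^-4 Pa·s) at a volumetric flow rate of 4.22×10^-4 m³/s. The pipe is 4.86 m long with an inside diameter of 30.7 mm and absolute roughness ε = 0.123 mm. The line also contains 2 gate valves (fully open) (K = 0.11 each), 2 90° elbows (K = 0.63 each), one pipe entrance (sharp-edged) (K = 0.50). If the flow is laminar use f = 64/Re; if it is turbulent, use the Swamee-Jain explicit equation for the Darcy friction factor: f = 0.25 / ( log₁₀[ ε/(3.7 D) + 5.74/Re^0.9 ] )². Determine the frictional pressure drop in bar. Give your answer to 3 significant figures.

Cross-sectional area A = πD²/4 = π(0.0307)²/4 = 0.0007402 m²; mean velocity V = Q/A = 0.000422/0.0007402 = 0.5701 m/s.
Reynolds number Re = ρVD/μ = 673 · 0.5701 · 0.0307 / 0.00019 = 6.199e+04.
Re > 4000 → turbulent. Relative roughness ε/D = 0.000123/0.0307 = 0.00401. Swamee-Jain: f = 0.25/(log₁₀[0.00401/3.7 + 5.74/6.199e+04^0.9])² = 0.25/(log₁₀[0.00108 + 0.000279])² = 0.25/(-2.866)² = 0.03044.
Total minor-loss coefficient ΣK = 2·0.11 + 2·0.63 + 1·0.5 = 1.98.
ΔP = [f·L/D + ΣK]·(ρV²/2) = [0.03044·4.86/0.0307 + 1.98]·(673·0.5701²/2) = [4.819 + 1.98]·109.4 = 743.5 Pa.
ΔP = 743.5 Pa = 0.00744 bar.

ΔP ≈ 0.00744 bar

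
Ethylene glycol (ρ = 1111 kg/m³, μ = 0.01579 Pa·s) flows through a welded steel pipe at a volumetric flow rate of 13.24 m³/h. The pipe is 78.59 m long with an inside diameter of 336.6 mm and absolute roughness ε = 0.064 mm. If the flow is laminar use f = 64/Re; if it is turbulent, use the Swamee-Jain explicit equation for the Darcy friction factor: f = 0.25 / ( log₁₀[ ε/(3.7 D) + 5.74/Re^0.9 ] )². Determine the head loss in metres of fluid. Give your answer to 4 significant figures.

Q = 13.24 m³/h = 13.24/3600 = 0.003678 m³/s.
Cross-sectional area A = πD²/4 = π(0.3366)²/4 = 0.08899 m²; mean velocity V = Q/A = 0.003678/0.08899 = 0.04133 m/s.
Reynolds number Re = ρVD/μ = 1111 · 0.04133 · 0.3366 / 0.0158 = 978.8.
Re < 2300 → laminar flow, so f = 64/Re = 64/978.8 = 0.06538 (the turbulent correlation is not needed).
Darcy-Weisbach: ΔP = f(L/D)(ρV²/2) = 0.06538·(78.59/0.3366)·(1111·0.04133²/2) = 0.06538·233.5·0.9489 = 14.49 Pa.
Head loss h_f = ΔP/(ρg) = 14.49/(1111·9.81) = 0.001329 m.

h_f ≈ 0.001329 m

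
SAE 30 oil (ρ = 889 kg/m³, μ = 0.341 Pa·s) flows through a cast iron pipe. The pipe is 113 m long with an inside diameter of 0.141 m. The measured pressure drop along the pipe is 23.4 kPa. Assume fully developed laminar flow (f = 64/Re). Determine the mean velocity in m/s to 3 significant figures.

V ≈ 0.377 m/s

For laminar flow, f = 64/Re with Re = ρVD/μ, so Darcy-Weisbach reduces to ΔP = 32μLV/D². Solving for V: V = ΔP·D²/(32μL) = 2.34e+04·(0.141)²/(32·0.341·113) = 0.3773 m/s.
Check: Re = ρVD/μ = 889·0.3773·0.141/0.341 = 138.7 < 2300, so the laminar assumption holds.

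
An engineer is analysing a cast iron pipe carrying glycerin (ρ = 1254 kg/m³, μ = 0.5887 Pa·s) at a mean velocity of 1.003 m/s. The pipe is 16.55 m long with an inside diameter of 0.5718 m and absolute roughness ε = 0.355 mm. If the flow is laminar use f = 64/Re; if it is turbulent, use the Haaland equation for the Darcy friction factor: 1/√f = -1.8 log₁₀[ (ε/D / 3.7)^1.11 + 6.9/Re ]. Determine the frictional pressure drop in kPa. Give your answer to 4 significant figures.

ΔP ≈ 0.9564 kPa

Reynolds number Re = ρVD/μ = 1254 · 1.003 · 0.5718 / 0.589 = 1222.
Re < 2300 → laminar flow, so f = 64/Re = 64/1222 = 0.05239 (the turbulent correlation is not needed).
Darcy-Weisbach: ΔP = f(L/D)(ρV²/2) = 0.05239·(16.55/0.5718)·(1254·1.003²/2) = 0.05239·28.94·630.8 = 956.4 Pa.
ΔP = 956.4 Pa = 0.9564 kPa.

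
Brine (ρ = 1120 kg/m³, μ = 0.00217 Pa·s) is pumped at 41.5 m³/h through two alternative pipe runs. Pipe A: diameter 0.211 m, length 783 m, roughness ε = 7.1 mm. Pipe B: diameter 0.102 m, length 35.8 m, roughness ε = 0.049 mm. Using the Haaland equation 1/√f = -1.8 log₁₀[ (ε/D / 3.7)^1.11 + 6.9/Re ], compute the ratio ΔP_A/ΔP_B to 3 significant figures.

Pipe A: V = Q/A = 0.01153/0.03497 = 0.3297 m/s; Re = 3.59e+04; ε/D = 0.0336; Haaland → f = 0.06093; ΔP_A = f(L/D)(ρV²/2) = 1.376e+04 Pa.
Pipe B: V = Q/A = 0.01153/0.008171 = 1.411 m/s; Re = 7.427e+04; ε/D = 0.00048; Haaland → f = 0.02083; ΔP_B = f(L/D)(ρV²/2) = 8148 Pa.
ΔP_A/ΔP_B = 1.376e+04/8148 = 1.69.

ΔP_A/ΔP_B ≈ 1.69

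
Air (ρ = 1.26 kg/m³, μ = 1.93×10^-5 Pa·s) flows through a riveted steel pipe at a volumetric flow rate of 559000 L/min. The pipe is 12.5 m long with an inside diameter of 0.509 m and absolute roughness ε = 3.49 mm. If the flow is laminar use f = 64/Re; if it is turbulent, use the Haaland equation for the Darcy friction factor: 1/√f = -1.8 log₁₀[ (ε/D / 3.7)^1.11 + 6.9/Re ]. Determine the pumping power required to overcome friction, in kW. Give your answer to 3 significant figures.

Q = 559000 L/min = 559000/60000 = 9.317 m³/s.
Cross-sectional area A = πD²/4 = π(0.509)²/4 = 0.2035 m²; mean velocity V = Q/A = 9.317/0.2035 = 45.79 m/s.
Reynolds number Re = ρVD/μ = 1.26 · 45.79 · 0.509 / 1.93e-05 = 1.521e+06.
Re > 4000 → turbulent. Relative roughness ε/D = 0.00349/0.509 = 0.00686. Haaland: 1/√f = -1.8 log₁₀[(0.00686/3.7)^1.11 + 6.9/1.521e+06] = -1.8 log₁₀[0.000928 + 4.54e-06] = 5.455, so f = 0.03361.
Darcy-Weisbach: ΔP = f(L/D)(ρV²/2) = 0.03361·(12.5/0.509)·(1.26·45.79²/2) = 0.03361·24.56·1321 = 1090 Pa.
Pumping power P = QΔP = 9.317·1090 = 10160 W = 10.2 kW.

P ≈ 10.2 kW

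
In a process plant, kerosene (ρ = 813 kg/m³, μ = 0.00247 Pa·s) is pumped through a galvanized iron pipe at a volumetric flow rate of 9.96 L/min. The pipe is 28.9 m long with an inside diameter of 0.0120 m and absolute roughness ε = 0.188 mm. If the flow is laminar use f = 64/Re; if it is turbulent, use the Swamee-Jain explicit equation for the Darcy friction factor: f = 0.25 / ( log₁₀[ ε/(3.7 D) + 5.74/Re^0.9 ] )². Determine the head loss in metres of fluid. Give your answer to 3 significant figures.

Q = 9.96 L/min = 9.96/60000 = 0.000166 m³/s.
Cross-sectional area A = πD²/4 = π(0.012)²/4 = 0.0001131 m²; mean velocity V = Q/A = 0.000166/0.0001131 = 1.468 m/s.
Reynolds number Re = ρVD/μ = 813 · 1.468 · 0.012 / 0.00247 = 5797.
Re > 4000 → turbulent. Relative roughness ε/D = 0.000188/0.012 = 0.0157. Swamee-Jain: f = 0.25/(log₁₀[0.0157/3.7 + 5.74/5797^0.9])² = 0.25/(log₁₀[0.00423 + 0.00236])² = 0.25/(-2.181)² = 0.05255.
Darcy-Weisbach: ΔP = f(L/D)(ρV²/2) = 0.05255·(28.9/0.012)·(813·1.468²/2) = 0.05255·2408·875.7 = 1.108e+05 Pa.
Head loss h_f = ΔP/(ρg) = 1.108e+05/(813·9.81) = 13.9 m.

h_f ≈ 13.9 m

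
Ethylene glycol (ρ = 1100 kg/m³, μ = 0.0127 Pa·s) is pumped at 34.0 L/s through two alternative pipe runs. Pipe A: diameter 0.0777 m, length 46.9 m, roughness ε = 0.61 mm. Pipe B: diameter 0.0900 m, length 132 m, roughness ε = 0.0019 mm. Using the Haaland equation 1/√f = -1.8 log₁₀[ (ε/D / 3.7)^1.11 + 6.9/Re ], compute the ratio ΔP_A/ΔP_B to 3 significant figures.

ΔP_A/ΔP_B ≈ 1.25

Pipe A: V = Q/A = 0.034/0.004742 = 7.17 m/s; Re = 4.826e+04; ε/D = 0.00785; Haaland → f = 0.03637; ΔP_A = f(L/D)(ρV²/2) = 6.207e+05 Pa.
Pipe B: V = Q/A = 0.034/0.006362 = 5.344 m/s; Re = 4.166e+04; ε/D = 2.11e-05; Haaland → f = 0.02164; ΔP_B = f(L/D)(ρV²/2) = 4.985e+05 Pa.
ΔP_A/ΔP_B = 6.207e+05/4.985e+05 = 1.25.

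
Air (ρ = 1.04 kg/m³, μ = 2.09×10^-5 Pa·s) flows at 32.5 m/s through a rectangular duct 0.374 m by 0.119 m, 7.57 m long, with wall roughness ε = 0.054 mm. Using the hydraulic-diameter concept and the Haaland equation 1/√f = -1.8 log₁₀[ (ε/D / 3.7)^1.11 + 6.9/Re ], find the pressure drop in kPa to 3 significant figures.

Hydraulic diameter D_h = 4A/P = 4·(0.374·0.119)/(2·(0.374+0.119)) = 0.178/0.986 = 0.1806 m.
Re = ρVD_h/μ = 1.04·32.5·0.1806/2.09e-05 = 2.92e+05.
ε/D_h = 5.4e-05/0.1806 = 0.000299; Haaland gives 1/√f = -1.8 log₁₀[2.87e-05+2.36e-05] = 7.707, so f = 0.01684.
ΔP = f(L/D_h)(ρV²/2) = 0.01684·7.57/0.1806·549.3 = 387.7 Pa.
ΔP = 0.388 kPa.

ΔP ≈ 0.388 kPa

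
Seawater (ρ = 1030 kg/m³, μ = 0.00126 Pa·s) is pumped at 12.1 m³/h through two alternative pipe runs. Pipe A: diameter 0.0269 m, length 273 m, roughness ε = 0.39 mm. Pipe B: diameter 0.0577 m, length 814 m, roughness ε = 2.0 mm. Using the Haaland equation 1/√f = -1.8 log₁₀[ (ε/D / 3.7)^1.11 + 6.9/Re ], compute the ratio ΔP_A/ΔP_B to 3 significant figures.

ΔP_A/ΔP_B ≈ 10.8

Pipe A: V = Q/A = 0.003361/0.0005683 = 5.914 m/s; Re = 1.3e+05; ε/D = 0.0145; Haaland → f = 0.04359; ΔP_A = f(L/D)(ρV²/2) = 7.968e+06 Pa.
Pipe B: V = Q/A = 0.003361/0.002615 = 1.285 m/s; Re = 6.063e+04; ε/D = 0.0347; Haaland → f = 0.06136; ΔP_B = f(L/D)(ρV²/2) = 7.366e+05 Pa.
ΔP_A/ΔP_B = 7.968e+06/7.366e+05 = 10.8.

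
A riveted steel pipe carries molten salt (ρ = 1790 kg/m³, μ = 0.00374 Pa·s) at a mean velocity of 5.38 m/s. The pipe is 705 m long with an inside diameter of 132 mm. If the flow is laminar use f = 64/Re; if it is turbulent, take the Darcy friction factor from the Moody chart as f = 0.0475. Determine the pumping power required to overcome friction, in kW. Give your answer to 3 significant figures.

Reynolds number Re = ρVD/μ = 1790 · 5.38 · 0.132 / 0.00374 = 3.399e+05.
Re > 4000 → turbulent; use the Moody-chart value f = 0.0475.
Darcy-Weisbach: ΔP = f(L/D)(ρV²/2) = 0.0475·(705/0.132)·(1790·5.38²/2) = 0.0475·5341·2.591e+04 = 6.572e+06 Pa.
Q = V·A = 5.38·0.01368 = 0.07362 m³/s.
Pumping power P = QΔP = 0.07362·6.572e+06 = 483900 W = 484 kW.

P ≈ 484 kW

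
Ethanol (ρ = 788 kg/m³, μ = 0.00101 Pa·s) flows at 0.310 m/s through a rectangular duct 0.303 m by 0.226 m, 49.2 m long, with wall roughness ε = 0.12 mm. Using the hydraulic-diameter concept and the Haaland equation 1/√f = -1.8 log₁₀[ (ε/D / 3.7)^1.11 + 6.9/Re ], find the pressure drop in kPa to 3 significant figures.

ΔP ≈ 0.153 kPa

Hydraulic diameter D_h = 4A/P = 4·(0.303·0.226)/(2·(0.303+0.226)) = 0.2739/1.058 = 0.2589 m.
Re = ρVD_h/μ = 788·0.31·0.2589/0.00101 = 6.262e+04.
ε/D_h = 0.00012/0.2589 = 0.000464; Haaland gives 1/√f = -1.8 log₁₀[4.66e-05+0.00011] = 6.848, so f = 0.02132.
ΔP = f(L/D_h)(ρV²/2) = 0.02132·49.2/0.2589·37.86 = 153.4 Pa.
ΔP = 0.153 kPa.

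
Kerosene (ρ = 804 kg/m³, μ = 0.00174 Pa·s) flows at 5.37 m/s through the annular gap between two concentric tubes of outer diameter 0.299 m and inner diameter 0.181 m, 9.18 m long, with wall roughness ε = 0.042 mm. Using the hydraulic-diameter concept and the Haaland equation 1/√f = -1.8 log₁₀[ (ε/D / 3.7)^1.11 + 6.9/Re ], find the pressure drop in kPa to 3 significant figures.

ΔP ≈ 15.5 kPa

Hydraulic diameter D_h = 4A/P = D_o - D_i = 0.299 - 0.181 = 0.118 m.
Re = ρVD_h/μ = 804·5.37·0.118/0.00174 = 2.928e+05.
ε/D_h = 4.2e-05/0.118 = 0.000356; Haaland gives 1/√f = -1.8 log₁₀[3.48e-05+2.36e-05] = 7.621, so f = 0.01722.
ΔP = f(L/D_h)(ρV²/2) = 0.01722·9.18/0.118·1.159e+04 = 1.553e+04 Pa.
ΔP = 15.5 kPa.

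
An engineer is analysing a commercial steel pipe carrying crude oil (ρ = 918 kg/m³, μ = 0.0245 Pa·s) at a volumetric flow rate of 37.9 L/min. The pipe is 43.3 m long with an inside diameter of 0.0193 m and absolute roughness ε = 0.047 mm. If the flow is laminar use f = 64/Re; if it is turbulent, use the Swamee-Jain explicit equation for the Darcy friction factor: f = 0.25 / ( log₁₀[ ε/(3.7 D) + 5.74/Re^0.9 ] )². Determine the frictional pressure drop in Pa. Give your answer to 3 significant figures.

Q = 37.9 L/min = 37.9/60000 = 0.0006317 m³/s.
Cross-sectional area A = πD²/4 = π(0.0193)²/4 = 0.0002926 m²; mean velocity V = Q/A = 0.0006317/0.0002926 = 2.159 m/s.
Reynolds number Re = ρVD/μ = 918 · 2.159 · 0.0193 / 0.0245 = 1561.
Re < 2300 → laminar flow, so f = 64/Re = 64/1561 = 0.04099 (the turbulent correlation is not needed).
Darcy-Weisbach: ΔP = f(L/D)(ρV²/2) = 0.04099·(43.3/0.0193)·(918·2.159²/2) = 0.04099·2244·2140 = 1.968e+05 Pa.

ΔP ≈ 197000 Pa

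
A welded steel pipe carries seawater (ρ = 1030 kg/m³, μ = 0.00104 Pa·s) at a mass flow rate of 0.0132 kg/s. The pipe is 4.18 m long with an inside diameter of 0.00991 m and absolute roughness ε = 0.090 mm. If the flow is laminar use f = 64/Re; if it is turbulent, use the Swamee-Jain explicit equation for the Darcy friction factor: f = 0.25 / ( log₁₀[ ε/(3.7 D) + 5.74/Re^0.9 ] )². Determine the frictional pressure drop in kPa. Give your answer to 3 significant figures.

A = πD²/4 = π(0.00991)²/4 = 7.713e-05 m²; mean velocity V = ṁ/(ρA) = 0.0132/(1030 · 7.713e-05) = 0.1661 m/s.
Reynolds number Re = ρVD/μ = 1030 · 0.1661 · 0.00991 / 0.00104 = 1631.
Re < 2300 → laminar flow, so f = 64/Re = 64/1631 = 0.03925 (the turbulent correlation is not needed).
Darcy-Weisbach: ΔP = f(L/D)(ρV²/2) = 0.03925·(4.18/0.00991)·(1030·0.1661²/2) = 0.03925·421.8·14.22 = 235.3 Pa.
ΔP = 235.3 Pa = 0.235 kPa.

ΔP ≈ 0.235 kPa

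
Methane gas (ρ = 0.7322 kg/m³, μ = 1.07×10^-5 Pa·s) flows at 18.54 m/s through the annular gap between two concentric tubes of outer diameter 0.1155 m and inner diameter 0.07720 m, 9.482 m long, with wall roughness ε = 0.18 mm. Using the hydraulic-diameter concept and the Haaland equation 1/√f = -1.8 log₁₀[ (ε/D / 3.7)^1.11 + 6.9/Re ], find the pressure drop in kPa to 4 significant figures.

Hydraulic diameter D_h = 4A/P = D_o - D_i = 0.1155 - 0.0772 = 0.0383 m.
Re = ρVD_h/μ = 0.7322·18.54·0.0383/1.07e-05 = 4.859e+04.
ε/D_h = 0.00018/0.0383 = 0.0047; Haaland gives 1/√f = -1.8 log₁₀[0.00061+0.000142] = 5.623, so f = 0.03163.
ΔP = f(L/D_h)(ρV²/2) = 0.03163·9.482/0.0383·125.8 = 985.4 Pa.
ΔP = 0.9854 kPa.

ΔP ≈ 0.9854 kPa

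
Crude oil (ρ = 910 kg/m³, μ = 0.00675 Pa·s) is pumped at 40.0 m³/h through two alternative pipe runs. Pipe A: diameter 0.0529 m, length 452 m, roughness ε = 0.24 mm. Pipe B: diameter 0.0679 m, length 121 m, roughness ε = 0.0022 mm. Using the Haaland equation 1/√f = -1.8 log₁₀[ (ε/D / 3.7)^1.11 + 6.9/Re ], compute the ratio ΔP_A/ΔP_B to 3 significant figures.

Pipe A: V = Q/A = 0.01111/0.002198 = 5.055 m/s; Re = 3.605e+04; ε/D = 0.00454; Haaland → f = 0.03193; ΔP_A = f(L/D)(ρV²/2) = 3.173e+06 Pa.
Pipe B: V = Q/A = 0.01111/0.003621 = 3.069 m/s; Re = 2.809e+04; ε/D = 3.24e-05; Haaland → f = 0.02374; ΔP_B = f(L/D)(ρV²/2) = 1.813e+05 Pa.
ΔP_A/ΔP_B = 3.173e+06/1.813e+05 = 17.5.

ΔP_A/ΔP_B ≈ 17.5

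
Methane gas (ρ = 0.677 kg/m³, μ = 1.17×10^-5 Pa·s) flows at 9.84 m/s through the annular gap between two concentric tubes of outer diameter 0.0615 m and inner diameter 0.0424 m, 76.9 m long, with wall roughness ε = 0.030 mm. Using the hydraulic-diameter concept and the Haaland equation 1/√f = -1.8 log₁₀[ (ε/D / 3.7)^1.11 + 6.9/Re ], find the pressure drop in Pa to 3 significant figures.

Hydraulic diameter D_h = 4A/P = D_o - D_i = 0.0615 - 0.0424 = 0.0191 m.
Re = ρVD_h/μ = 0.677·9.84·0.0191/1.17e-05 = 1.088e+04.
ε/D_h = 3e-05/0.0191 = 0.00157; Haaland gives 1/√f = -1.8 log₁₀[0.000181+0.000634] = 5.56, so f = 0.03235.
ΔP = f(L/D_h)(ρV²/2) = 0.03235·76.9/0.0191·32.78 = 4269 Pa.

ΔP ≈ 4270 Pa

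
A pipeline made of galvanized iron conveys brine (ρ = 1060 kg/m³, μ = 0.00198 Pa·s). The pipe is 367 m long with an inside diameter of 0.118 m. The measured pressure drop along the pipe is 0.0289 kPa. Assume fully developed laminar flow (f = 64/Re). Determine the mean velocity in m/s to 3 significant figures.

For laminar flow, f = 64/Re with Re = ρVD/μ, so Darcy-Weisbach reduces to ΔP = 32μLV/D². Solving for V: V = ΔP·D²/(32μL) = 28.9·(0.118)²/(32·0.00198·367) = 0.01731 m/s.
Check: Re = ρVD/μ = 1060·0.01731·0.118/0.00198 = 1093 < 2300, so the laminar assumption holds.

V ≈ 0.0173 m/s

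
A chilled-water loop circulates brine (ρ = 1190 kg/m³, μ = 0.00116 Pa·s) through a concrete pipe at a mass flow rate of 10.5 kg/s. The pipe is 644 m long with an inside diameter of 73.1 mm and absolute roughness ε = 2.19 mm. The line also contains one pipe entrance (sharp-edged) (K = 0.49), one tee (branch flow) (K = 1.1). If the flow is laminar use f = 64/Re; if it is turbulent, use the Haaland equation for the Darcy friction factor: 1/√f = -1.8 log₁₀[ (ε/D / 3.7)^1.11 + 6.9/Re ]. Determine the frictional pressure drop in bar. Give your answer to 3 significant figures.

A = πD²/4 = π(0.0731)²/4 = 0.004197 m²; mean velocity V = ṁ/(ρA) = 10.5/(1190 · 0.004197) = 2.102 m/s.
Reynolds number Re = ρVD/μ = 1190 · 2.102 · 0.0731 / 0.00116 = 1.577e+05.
Re > 4000 → turbulent. Relative roughness ε/D = 0.00219/0.0731 = 0.03. Haaland: 1/√f = -1.8 log₁₀[(0.03/3.7)^1.11 + 6.9/1.577e+05] = -1.8 log₁₀[0.00477 + 4.38e-05] = 4.172, so f = 0.05745.
Total minor-loss coefficient ΣK = 1·0.49 + 1·1.1 = 1.59.
ΔP = [f·L/D + ΣK]·(ρV²/2) = [0.05745·644/0.0731 + 1.59]·(1190·2.102²/2) = [506.1 + 1.59]·2630 = 1.335e+06 Pa.
ΔP = 1.335e+06 Pa = 13.4 bar.

ΔP ≈ 13.4 bar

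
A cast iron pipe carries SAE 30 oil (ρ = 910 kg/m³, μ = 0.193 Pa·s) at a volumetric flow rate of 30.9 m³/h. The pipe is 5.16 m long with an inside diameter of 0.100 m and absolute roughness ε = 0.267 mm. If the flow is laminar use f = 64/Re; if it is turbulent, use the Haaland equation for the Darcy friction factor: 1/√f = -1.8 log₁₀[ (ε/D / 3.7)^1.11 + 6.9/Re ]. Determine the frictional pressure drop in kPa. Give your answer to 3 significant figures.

Q = 30.9 m³/h = 30.9/3600 = 0.008583 m³/s.
Cross-sectional area A = πD²/4 = π(0.1)²/4 = 0.007854 m²; mean velocity V = Q/A = 0.008583/0.007854 = 1.093 m/s.
Reynolds number Re = ρVD/μ = 910 · 1.093 · 0.1 / 0.193 = 515.3.
Re < 2300 → laminar flow, so f = 64/Re = 64/515.3 = 0.1242 (the turbulent correlation is not needed).
Darcy-Weisbach: ΔP = f(L/D)(ρV²/2) = 0.1242·(5.16/0.1)·(910·1.093²/2) = 0.1242·51.6·543.4 = 3483 Pa.
ΔP = 3483 Pa = 3.48 kPa.

ΔP ≈ 3.48 kPa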